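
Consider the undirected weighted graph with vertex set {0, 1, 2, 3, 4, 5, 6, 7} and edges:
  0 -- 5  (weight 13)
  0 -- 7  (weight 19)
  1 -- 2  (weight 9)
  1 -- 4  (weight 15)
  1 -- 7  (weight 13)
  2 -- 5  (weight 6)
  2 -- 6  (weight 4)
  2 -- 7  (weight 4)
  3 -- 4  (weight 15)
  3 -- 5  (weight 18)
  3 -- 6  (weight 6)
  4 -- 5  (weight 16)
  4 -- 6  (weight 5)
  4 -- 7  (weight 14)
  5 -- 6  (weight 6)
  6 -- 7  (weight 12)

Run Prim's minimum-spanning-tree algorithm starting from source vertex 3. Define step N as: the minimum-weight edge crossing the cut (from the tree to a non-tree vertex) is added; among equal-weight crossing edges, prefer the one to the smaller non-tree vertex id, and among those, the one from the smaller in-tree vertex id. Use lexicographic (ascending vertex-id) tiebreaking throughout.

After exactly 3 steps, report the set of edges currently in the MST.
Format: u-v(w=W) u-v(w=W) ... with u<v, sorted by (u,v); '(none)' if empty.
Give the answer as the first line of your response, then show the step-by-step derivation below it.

2-6(w=4) 2-7(w=4) 3-6(w=6)

step 1: add edge 3-6 (w=6); MST = {3-6(w=6)}
step 2: add edge 2-6 (w=4); MST = {2-6(w=4) 3-6(w=6)}
step 3: add edge 2-7 (w=4); MST = {2-6(w=4) 2-7(w=4) 3-6(w=6)}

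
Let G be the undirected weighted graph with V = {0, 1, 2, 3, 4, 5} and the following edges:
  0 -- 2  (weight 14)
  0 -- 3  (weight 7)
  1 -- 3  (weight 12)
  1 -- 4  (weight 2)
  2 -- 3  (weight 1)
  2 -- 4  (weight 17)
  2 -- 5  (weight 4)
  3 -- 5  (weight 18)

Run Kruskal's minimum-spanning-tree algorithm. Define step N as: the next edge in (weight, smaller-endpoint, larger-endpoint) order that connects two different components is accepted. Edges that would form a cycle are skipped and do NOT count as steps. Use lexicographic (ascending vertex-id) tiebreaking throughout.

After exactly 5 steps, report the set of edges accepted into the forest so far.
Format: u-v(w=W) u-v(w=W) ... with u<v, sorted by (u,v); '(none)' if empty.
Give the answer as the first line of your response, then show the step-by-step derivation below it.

0-3(w=7) 1-3(w=12) 1-4(w=2) 2-3(w=1) 2-5(w=4)

step 1: add edge 2-3 (w=1); MST = {2-3(w=1)}
step 2: add edge 1-4 (w=2); MST = {1-4(w=2) 2-3(w=1)}
step 3: add edge 2-5 (w=4); MST = {1-4(w=2) 2-3(w=1) 2-5(w=4)}
step 4: add edge 0-3 (w=7); MST = {0-3(w=7) 1-4(w=2) 2-3(w=1) 2-5(w=4)}
step 5: add edge 1-3 (w=12); MST = {0-3(w=7) 1-3(w=12) 1-4(w=2) 2-3(w=1) 2-5(w=4)}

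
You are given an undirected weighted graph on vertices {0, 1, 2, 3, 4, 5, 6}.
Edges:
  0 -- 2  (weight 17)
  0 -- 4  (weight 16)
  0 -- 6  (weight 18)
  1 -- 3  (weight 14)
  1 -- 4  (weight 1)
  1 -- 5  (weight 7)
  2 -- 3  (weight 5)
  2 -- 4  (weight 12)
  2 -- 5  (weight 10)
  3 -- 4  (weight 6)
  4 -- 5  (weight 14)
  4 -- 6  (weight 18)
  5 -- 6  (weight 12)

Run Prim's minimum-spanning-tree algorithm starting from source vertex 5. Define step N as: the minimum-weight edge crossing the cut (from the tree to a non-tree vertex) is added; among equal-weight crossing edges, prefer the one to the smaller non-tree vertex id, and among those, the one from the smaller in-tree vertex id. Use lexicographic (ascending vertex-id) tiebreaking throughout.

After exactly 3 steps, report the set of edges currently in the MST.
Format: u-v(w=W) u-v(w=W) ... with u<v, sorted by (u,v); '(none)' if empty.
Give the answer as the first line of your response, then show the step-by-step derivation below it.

1-4(w=1) 1-5(w=7) 3-4(w=6)

step 1: add edge 1-5 (w=7); MST = {1-5(w=7)}
step 2: add edge 1-4 (w=1); MST = {1-4(w=1) 1-5(w=7)}
step 3: add edge 3-4 (w=6); MST = {1-4(w=1) 1-5(w=7) 3-4(w=6)}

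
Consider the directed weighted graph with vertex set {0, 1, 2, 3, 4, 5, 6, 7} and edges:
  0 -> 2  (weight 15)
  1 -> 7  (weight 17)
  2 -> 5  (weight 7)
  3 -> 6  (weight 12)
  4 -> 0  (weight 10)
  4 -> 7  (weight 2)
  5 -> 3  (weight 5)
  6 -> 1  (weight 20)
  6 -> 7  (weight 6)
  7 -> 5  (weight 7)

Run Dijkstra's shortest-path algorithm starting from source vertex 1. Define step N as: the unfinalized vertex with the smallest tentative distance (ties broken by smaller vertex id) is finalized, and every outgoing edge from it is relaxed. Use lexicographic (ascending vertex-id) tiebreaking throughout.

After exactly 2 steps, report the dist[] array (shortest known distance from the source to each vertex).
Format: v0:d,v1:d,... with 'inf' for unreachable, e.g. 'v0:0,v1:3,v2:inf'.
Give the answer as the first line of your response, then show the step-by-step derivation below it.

v0:inf,v1:0,v2:inf,v3:inf,v4:inf,v5:24,v6:inf,v7:17

step 1: dist = v0:inf,v1:0,v2:inf,v3:inf,v4:inf,v5:inf,v6:inf,v7:17
step 2: dist = v0:inf,v1:0,v2:inf,v3:inf,v4:inf,v5:24,v6:inf,v7:17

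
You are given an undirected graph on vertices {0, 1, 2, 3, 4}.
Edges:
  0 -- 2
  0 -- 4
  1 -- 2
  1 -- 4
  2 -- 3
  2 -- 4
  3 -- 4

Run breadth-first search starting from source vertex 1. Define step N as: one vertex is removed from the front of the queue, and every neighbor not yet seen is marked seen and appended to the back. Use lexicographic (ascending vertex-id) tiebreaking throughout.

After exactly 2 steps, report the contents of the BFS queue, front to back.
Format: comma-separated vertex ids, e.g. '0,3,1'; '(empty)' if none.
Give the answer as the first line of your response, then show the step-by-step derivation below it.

4,0,3

step 1: dequeue 1; queue=[2,4]; order=1
step 2: dequeue 2; queue=[4,0,3]; order=1,2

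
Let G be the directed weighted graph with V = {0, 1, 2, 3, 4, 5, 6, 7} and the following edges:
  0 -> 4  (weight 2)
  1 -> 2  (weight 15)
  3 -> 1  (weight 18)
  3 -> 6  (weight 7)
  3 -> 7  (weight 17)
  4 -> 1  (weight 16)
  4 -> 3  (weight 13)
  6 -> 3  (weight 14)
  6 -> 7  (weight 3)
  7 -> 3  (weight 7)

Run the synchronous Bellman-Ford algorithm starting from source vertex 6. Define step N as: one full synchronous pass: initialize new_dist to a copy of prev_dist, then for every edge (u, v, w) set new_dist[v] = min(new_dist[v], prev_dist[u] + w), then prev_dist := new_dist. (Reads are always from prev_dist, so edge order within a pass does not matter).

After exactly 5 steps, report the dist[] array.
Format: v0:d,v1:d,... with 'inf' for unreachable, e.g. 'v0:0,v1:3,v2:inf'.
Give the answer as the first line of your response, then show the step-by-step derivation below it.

v0:inf,v1:28,v2:43,v3:10,v4:inf,v5:inf,v6:0,v7:3

step 1: dist = v0:inf,v1:inf,v2:inf,v3:14,v4:inf,v5:inf,v6:0,v7:3
step 2: dist = v0:inf,v1:32,v2:inf,v3:10,v4:inf,v5:inf,v6:0,v7:3
step 3: dist = v0:inf,v1:28,v2:47,v3:10,v4:inf,v5:inf,v6:0,v7:3
step 4: dist = v0:inf,v1:28,v2:43,v3:10,v4:inf,v5:inf,v6:0,v7:3
step 5: dist = v0:inf,v1:28,v2:43,v3:10,v4:inf,v5:inf,v6:0,v7:3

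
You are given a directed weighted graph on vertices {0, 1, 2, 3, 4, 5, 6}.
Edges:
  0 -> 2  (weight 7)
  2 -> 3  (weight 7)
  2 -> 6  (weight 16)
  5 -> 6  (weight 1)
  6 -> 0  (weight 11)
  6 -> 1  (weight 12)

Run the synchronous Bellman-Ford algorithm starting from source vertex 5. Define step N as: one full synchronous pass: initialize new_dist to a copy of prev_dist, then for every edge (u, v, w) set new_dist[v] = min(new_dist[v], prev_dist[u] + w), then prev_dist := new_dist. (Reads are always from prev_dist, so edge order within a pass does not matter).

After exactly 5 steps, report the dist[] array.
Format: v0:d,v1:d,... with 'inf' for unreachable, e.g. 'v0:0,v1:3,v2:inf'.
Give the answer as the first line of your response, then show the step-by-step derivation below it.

v0:12,v1:13,v2:19,v3:26,v4:inf,v5:0,v6:1

step 1: dist = v0:inf,v1:inf,v2:inf,v3:inf,v4:inf,v5:0,v6:1
step 2: dist = v0:12,v1:13,v2:inf,v3:inf,v4:inf,v5:0,v6:1
step 3: dist = v0:12,v1:13,v2:19,v3:inf,v4:inf,v5:0,v6:1
step 4: dist = v0:12,v1:13,v2:19,v3:26,v4:inf,v5:0,v6:1
step 5: dist = v0:12,v1:13,v2:19,v3:26,v4:inf,v5:0,v6:1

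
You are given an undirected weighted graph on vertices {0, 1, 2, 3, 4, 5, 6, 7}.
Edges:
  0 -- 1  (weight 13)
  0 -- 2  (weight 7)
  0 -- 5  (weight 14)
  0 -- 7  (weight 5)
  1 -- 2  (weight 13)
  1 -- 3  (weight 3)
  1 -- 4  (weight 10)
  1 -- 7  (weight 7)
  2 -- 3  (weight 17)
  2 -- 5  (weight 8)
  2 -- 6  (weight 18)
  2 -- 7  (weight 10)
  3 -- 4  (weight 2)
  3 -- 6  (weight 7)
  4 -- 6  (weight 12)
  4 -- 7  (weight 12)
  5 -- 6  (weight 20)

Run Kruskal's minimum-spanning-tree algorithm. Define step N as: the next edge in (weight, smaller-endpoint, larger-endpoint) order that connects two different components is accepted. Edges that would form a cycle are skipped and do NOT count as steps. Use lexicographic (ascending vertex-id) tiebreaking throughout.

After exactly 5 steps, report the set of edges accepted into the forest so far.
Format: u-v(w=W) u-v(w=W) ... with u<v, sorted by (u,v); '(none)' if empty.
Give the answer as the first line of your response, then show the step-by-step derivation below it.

0-2(w=7) 0-7(w=5) 1-3(w=3) 1-7(w=7) 3-4(w=2)

step 1: add edge 3-4 (w=2); MST = {3-4(w=2)}
step 2: add edge 1-3 (w=3); MST = {1-3(w=3) 3-4(w=2)}
step 3: add edge 0-7 (w=5); MST = {0-7(w=5) 1-3(w=3) 3-4(w=2)}
step 4: add edge 0-2 (w=7); MST = {0-2(w=7) 0-7(w=5) 1-3(w=3) 3-4(w=2)}
step 5: add edge 1-7 (w=7); MST = {0-2(w=7) 0-7(w=5) 1-3(w=3) 1-7(w=7) 3-4(w=2)}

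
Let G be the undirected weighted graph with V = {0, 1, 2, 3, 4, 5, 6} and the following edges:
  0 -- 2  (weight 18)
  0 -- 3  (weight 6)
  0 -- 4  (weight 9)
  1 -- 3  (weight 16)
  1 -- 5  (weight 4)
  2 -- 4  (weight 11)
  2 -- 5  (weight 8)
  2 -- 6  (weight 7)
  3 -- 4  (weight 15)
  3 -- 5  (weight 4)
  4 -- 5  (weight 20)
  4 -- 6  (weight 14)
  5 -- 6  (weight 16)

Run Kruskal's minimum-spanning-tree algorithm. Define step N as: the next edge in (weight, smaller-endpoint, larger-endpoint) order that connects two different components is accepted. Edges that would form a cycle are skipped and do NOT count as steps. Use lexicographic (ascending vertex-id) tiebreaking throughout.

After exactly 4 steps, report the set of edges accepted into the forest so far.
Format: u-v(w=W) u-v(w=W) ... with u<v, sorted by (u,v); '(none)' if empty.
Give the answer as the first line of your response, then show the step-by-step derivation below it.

0-3(w=6) 1-5(w=4) 2-6(w=7) 3-5(w=4)

step 1: add edge 1-5 (w=4); MST = {1-5(w=4)}
step 2: add edge 3-5 (w=4); MST = {1-5(w=4) 3-5(w=4)}
step 3: add edge 0-3 (w=6); MST = {0-3(w=6) 1-5(w=4) 3-5(w=4)}
step 4: add edge 2-6 (w=7); MST = {0-3(w=6) 1-5(w=4) 2-6(w=7) 3-5(w=4)}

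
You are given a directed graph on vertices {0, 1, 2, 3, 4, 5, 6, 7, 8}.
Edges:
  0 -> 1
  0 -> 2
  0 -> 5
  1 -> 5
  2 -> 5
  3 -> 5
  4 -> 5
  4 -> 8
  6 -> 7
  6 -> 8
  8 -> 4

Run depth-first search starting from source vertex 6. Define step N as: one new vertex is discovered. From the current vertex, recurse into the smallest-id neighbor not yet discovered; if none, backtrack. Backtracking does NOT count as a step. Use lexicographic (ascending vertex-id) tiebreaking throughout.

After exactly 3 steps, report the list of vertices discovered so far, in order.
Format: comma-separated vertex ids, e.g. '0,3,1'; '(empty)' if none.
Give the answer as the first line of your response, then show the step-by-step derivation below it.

6,7,8

step 1: discover 6; path=6; order=6
step 2: discover 7; path=6>7; order=6,7
step 3: discover 8; path=6>8; order=6,7,8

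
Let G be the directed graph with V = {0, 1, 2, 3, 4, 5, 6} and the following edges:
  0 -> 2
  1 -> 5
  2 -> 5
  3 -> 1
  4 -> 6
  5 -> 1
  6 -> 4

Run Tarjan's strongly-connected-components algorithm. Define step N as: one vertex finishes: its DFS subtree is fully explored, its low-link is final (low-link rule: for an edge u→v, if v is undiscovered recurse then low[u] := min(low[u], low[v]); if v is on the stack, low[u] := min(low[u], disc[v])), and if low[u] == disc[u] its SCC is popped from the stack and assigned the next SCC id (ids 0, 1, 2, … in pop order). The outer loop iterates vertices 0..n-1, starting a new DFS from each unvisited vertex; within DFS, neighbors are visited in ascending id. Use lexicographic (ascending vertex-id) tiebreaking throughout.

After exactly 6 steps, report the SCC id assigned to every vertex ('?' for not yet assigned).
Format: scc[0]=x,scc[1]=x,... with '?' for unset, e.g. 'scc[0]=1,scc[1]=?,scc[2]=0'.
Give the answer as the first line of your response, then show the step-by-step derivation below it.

scc[0]=2,scc[1]=0,scc[2]=1,scc[3]=3,scc[4]=?,scc[5]=0,scc[6]=?

step 1: low=(low[0]=0,low[1]=2,low[2]=1,low[3]=?,low[4]=?,low[5]=2,low[6]=?); scc=(scc[0]=?,scc[1]=?,scc[2]=?,scc[3]=?,scc[4]=?,scc[5]=?,scc[6]=?)
step 2: low=(low[0]=0,low[1]=2,low[2]=1,low[3]=?,low[4]=?,low[5]=2,low[6]=?); scc=(scc[0]=?,scc[1]=0,scc[2]=?,scc[3]=?,scc[4]=?,scc[5]=0,scc[6]=?)
step 3: low=(low[0]=0,low[1]=2,low[2]=1,low[3]=?,low[4]=?,low[5]=2,low[6]=?); scc=(scc[0]=?,scc[1]=0,scc[2]=1,scc[3]=?,scc[4]=?,scc[5]=0,scc[6]=?)
step 4: low=(low[0]=0,low[1]=2,low[2]=1,low[3]=?,low[4]=?,low[5]=2,low[6]=?); scc=(scc[0]=2,scc[1]=0,scc[2]=1,scc[3]=?,scc[4]=?,scc[5]=0,scc[6]=?)
step 5: low=(low[0]=0,low[1]=2,low[2]=1,low[3]=4,low[4]=?,low[5]=2,low[6]=?); scc=(scc[0]=2,scc[1]=0,scc[2]=1,scc[3]=3,scc[4]=?,scc[5]=0,scc[6]=?)
step 6: low=(low[0]=0,low[1]=2,low[2]=1,low[3]=4,low[4]=5,low[5]=2,low[6]=5); scc=(scc[0]=2,scc[1]=0,scc[2]=1,scc[3]=3,scc[4]=?,scc[5]=0,scc[6]=?)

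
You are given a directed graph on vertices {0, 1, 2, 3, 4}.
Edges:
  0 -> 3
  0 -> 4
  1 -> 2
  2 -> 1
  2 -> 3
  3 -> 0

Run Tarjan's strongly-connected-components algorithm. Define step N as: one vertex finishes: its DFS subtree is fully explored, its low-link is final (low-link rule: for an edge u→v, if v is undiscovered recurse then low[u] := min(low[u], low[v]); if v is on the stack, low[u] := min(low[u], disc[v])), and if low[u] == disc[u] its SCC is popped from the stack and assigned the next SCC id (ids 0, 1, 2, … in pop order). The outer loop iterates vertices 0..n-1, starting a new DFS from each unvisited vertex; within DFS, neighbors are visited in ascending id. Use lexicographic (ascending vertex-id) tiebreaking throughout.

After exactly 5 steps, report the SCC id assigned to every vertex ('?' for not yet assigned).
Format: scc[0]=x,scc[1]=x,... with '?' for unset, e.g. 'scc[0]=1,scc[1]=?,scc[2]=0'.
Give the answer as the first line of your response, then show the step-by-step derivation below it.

scc[0]=1,scc[1]=2,scc[2]=2,scc[3]=1,scc[4]=0

step 1: low=(low[0]=0,low[1]=?,low[2]=?,low[3]=0,low[4]=?); scc=(scc[0]=?,scc[1]=?,scc[2]=?,scc[3]=?,scc[4]=?)
step 2: low=(low[0]=0,low[1]=?,low[2]=?,low[3]=0,low[4]=2); scc=(scc[0]=?,scc[1]=?,scc[2]=?,scc[3]=?,scc[4]=0)
step 3: low=(low[0]=0,low[1]=?,low[2]=?,low[3]=0,low[4]=2); scc=(scc[0]=1,scc[1]=?,scc[2]=?,scc[3]=1,scc[4]=0)
step 4: low=(low[0]=0,low[1]=3,low[2]=3,low[3]=0,low[4]=2); scc=(scc[0]=1,scc[1]=?,scc[2]=?,scc[3]=1,scc[4]=0)
step 5: low=(low[0]=0,low[1]=3,low[2]=3,low[3]=0,low[4]=2); scc=(scc[0]=1,scc[1]=2,scc[2]=2,scc[3]=1,scc[4]=0)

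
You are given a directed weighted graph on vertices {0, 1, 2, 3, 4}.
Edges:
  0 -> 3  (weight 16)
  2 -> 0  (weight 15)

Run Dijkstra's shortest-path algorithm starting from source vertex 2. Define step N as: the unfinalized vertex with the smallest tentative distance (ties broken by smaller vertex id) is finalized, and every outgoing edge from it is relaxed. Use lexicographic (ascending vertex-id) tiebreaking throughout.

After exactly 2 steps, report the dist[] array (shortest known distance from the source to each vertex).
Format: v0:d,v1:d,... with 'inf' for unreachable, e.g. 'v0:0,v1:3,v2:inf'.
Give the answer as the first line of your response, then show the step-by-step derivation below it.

v0:15,v1:inf,v2:0,v3:31,v4:inf

step 1: dist = v0:15,v1:inf,v2:0,v3:inf,v4:inf
step 2: dist = v0:15,v1:inf,v2:0,v3:31,v4:inf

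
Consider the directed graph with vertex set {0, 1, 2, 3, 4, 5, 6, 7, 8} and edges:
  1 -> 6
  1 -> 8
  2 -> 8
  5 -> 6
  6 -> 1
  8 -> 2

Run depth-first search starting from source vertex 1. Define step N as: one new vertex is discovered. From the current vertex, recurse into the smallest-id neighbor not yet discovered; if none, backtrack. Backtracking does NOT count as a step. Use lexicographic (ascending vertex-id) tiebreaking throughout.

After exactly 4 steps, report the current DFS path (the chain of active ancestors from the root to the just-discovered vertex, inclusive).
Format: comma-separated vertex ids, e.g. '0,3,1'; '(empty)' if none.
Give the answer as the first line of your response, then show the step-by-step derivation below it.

1,8,2

step 1: discover 1; path=1; order=1
step 2: discover 6; path=1>6; order=1,6
step 3: discover 8; path=1>8; order=1,6,8
step 4: discover 2; path=1>8>2; order=1,6,8,2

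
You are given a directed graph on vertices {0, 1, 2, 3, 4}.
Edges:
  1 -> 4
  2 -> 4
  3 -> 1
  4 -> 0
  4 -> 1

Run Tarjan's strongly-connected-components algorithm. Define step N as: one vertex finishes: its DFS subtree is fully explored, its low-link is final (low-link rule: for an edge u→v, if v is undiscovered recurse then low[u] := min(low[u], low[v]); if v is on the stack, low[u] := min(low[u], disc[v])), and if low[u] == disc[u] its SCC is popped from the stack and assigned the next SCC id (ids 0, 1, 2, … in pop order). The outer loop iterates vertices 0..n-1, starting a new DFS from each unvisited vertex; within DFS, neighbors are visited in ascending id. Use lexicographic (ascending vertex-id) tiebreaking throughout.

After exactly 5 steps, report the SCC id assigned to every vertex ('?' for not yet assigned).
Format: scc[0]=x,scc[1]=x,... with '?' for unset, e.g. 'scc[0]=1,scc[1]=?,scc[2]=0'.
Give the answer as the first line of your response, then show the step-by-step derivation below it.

scc[0]=0,scc[1]=1,scc[2]=2,scc[3]=3,scc[4]=1

step 1: low=(low[0]=0,low[1]=?,low[2]=?,low[3]=?,low[4]=?); scc=(scc[0]=0,scc[1]=?,scc[2]=?,scc[3]=?,scc[4]=?)
step 2: low=(low[0]=0,low[1]=1,low[2]=?,low[3]=?,low[4]=1); scc=(scc[0]=0,scc[1]=?,scc[2]=?,scc[3]=?,scc[4]=?)
step 3: low=(low[0]=0,low[1]=1,low[2]=?,low[3]=?,low[4]=1); scc=(scc[0]=0,scc[1]=1,scc[2]=?,scc[3]=?,scc[4]=1)
step 4: low=(low[0]=0,low[1]=1,low[2]=3,low[3]=?,low[4]=1); scc=(scc[0]=0,scc[1]=1,scc[2]=2,scc[3]=?,scc[4]=1)
step 5: low=(low[0]=0,low[1]=1,low[2]=3,low[3]=4,low[4]=1); scc=(scc[0]=0,scc[1]=1,scc[2]=2,scc[3]=3,scc[4]=1)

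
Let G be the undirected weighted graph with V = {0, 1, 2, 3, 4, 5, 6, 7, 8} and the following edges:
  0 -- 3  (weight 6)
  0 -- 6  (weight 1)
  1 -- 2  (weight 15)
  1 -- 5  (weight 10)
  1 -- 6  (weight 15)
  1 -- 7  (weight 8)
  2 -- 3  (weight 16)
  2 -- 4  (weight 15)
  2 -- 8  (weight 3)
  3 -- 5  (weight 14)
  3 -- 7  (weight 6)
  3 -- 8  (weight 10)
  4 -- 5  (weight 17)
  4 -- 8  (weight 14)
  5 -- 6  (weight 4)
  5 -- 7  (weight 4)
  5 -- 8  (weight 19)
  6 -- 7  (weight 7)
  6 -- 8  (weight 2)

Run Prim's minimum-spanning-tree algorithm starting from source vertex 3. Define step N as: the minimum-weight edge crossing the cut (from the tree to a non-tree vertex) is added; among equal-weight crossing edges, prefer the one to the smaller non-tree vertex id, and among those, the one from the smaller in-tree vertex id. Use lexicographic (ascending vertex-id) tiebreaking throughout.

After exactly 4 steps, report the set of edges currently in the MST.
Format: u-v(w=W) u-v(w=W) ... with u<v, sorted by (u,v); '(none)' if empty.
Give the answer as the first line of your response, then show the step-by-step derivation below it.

0-3(w=6) 0-6(w=1) 2-8(w=3) 6-8(w=2)

step 1: add edge 0-3 (w=6); MST = {0-3(w=6)}
step 2: add edge 0-6 (w=1); MST = {0-3(w=6) 0-6(w=1)}
step 3: add edge 6-8 (w=2); MST = {0-3(w=6) 0-6(w=1) 6-8(w=2)}
step 4: add edge 2-8 (w=3); MST = {0-3(w=6) 0-6(w=1) 2-8(w=3) 6-8(w=2)}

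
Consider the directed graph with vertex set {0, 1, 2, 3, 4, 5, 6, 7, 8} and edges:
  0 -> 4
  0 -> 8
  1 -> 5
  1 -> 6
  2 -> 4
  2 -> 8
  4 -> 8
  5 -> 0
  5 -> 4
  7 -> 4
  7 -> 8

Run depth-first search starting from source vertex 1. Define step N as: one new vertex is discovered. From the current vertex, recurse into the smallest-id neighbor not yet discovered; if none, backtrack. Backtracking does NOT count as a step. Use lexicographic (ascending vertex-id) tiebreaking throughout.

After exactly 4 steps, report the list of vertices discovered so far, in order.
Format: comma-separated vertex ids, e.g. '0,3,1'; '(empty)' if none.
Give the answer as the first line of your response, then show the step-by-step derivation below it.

1,5,0,4

step 1: discover 1; path=1; order=1
step 2: discover 5; path=1>5; order=1,5
step 3: discover 0; path=1>5>0; order=1,5,0
step 4: discover 4; path=1>5>0>4; order=1,5,0,4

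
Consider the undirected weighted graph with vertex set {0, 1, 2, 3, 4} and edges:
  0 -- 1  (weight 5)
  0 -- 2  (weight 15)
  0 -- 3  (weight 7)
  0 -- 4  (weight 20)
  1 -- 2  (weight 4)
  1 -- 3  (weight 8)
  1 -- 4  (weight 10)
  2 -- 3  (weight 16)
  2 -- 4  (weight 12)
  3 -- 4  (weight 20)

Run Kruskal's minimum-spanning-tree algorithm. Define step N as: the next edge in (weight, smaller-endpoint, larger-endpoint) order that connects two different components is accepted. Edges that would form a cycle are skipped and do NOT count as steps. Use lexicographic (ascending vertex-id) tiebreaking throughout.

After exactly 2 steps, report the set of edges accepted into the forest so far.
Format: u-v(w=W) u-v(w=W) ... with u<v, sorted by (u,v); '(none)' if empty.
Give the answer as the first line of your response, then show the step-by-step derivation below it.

0-1(w=5) 1-2(w=4)

step 1: add edge 1-2 (w=4); MST = {1-2(w=4)}
step 2: add edge 0-1 (w=5); MST = {0-1(w=5) 1-2(w=4)}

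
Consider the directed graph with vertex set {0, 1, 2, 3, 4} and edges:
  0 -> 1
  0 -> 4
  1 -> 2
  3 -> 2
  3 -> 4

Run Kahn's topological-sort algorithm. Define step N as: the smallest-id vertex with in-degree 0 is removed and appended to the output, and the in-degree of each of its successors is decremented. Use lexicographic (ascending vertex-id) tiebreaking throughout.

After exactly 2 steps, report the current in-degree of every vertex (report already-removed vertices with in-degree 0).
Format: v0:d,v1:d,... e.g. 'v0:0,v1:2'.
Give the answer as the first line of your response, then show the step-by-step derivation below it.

v0:0,v1:0,v2:1,v3:0,v4:1

step 1: output 0; order=[0]; indeg=(0,0,2,0,1)
step 2: output 1; order=[0,1]; indeg=(0,0,1,0,1)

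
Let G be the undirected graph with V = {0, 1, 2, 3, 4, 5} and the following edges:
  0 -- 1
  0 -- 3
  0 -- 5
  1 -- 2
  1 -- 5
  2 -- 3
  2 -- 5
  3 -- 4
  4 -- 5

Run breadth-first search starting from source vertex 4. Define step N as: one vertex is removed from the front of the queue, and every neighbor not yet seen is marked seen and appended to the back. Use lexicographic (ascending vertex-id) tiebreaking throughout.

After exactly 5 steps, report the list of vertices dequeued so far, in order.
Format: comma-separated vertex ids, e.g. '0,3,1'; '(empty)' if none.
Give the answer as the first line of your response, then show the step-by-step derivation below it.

4,3,5,0,2

step 1: dequeue 4; queue=[3,5]; order=4
step 2: dequeue 3; queue=[5,0,2]; order=4,3
step 3: dequeue 5; queue=[0,2,1]; order=4,3,5
step 4: dequeue 0; queue=[2,1]; order=4,3,5,0
step 5: dequeue 2; queue=[1]; order=4,3,5,0,2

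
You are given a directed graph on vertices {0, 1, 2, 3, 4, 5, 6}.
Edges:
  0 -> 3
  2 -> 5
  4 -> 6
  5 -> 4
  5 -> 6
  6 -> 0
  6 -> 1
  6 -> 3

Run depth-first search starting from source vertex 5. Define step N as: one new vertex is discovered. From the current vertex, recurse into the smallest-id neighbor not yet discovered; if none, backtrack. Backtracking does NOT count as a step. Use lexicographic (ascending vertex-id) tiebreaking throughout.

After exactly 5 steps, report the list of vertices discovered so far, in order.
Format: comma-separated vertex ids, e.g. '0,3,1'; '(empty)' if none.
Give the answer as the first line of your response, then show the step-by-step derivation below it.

5,4,6,0,3

step 1: discover 5; path=5; order=5
step 2: discover 4; path=5>4; order=5,4
step 3: discover 6; path=5>4>6; order=5,4,6
step 4: discover 0; path=5>4>6>0; order=5,4,6,0
step 5: discover 3; path=5>4>6>0>3; order=5,4,6,0,3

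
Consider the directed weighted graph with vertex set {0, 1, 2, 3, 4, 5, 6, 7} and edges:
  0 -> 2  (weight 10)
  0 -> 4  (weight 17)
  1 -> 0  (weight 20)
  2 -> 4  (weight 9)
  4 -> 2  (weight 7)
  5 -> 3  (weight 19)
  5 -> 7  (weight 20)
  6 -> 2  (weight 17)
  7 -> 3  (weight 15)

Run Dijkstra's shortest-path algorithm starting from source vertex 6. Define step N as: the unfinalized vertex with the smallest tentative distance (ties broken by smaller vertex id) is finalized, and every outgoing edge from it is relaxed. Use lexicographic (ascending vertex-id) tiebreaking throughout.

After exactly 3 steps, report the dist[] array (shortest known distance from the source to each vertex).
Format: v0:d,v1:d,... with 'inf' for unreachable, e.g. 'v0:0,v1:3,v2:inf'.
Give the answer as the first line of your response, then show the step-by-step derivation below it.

v0:inf,v1:inf,v2:17,v3:inf,v4:26,v5:inf,v6:0,v7:inf

step 1: dist = v0:inf,v1:inf,v2:17,v3:inf,v4:inf,v5:inf,v6:0,v7:inf
step 2: dist = v0:inf,v1:inf,v2:17,v3:inf,v4:26,v5:inf,v6:0,v7:inf
step 3: dist = v0:inf,v1:inf,v2:17,v3:inf,v4:26,v5:inf,v6:0,v7:inf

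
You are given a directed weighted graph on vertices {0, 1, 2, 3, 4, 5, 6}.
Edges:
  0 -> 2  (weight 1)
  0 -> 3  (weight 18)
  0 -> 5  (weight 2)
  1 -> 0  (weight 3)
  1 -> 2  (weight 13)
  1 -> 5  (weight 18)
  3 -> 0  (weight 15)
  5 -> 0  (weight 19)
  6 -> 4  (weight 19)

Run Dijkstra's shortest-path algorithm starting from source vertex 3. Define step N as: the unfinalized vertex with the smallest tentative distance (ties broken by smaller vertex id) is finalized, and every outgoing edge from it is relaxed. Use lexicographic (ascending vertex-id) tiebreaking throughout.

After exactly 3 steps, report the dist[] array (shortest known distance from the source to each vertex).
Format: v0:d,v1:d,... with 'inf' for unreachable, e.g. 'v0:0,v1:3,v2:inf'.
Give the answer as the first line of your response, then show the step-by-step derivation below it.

v0:15,v1:inf,v2:16,v3:0,v4:inf,v5:17,v6:inf

step 1: dist = v0:15,v1:inf,v2:inf,v3:0,v4:inf,v5:inf,v6:inf
step 2: dist = v0:15,v1:inf,v2:16,v3:0,v4:inf,v5:17,v6:inf
step 3: dist = v0:15,v1:inf,v2:16,v3:0,v4:inf,v5:17,v6:inf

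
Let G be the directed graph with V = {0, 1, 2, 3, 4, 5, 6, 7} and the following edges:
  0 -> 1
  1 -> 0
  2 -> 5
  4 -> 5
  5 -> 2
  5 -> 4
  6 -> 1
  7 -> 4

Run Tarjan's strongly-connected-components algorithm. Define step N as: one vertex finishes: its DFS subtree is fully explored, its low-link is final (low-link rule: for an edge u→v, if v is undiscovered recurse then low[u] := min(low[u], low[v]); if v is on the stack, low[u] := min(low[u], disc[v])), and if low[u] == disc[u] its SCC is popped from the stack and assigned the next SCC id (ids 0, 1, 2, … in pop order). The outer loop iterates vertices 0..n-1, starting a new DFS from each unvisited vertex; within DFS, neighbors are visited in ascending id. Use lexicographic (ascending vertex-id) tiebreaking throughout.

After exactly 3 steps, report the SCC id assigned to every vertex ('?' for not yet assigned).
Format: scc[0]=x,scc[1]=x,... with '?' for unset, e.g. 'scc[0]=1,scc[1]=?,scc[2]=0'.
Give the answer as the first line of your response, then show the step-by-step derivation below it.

scc[0]=0,scc[1]=0,scc[2]=?,scc[3]=?,scc[4]=?,scc[5]=?,scc[6]=?,scc[7]=?

step 1: low=(low[0]=0,low[1]=0,low[2]=?,low[3]=?,low[4]=?,low[5]=?,low[6]=?,low[7]=?); scc=(scc[0]=?,scc[1]=?,scc[2]=?,scc[3]=?,scc[4]=?,scc[5]=?,scc[6]=?,scc[7]=?)
step 2: low=(low[0]=0,low[1]=0,low[2]=?,low[3]=?,low[4]=?,low[5]=?,low[6]=?,low[7]=?); scc=(scc[0]=0,scc[1]=0,scc[2]=?,scc[3]=?,scc[4]=?,scc[5]=?,scc[6]=?,scc[7]=?)
step 3: low=(low[0]=0,low[1]=0,low[2]=2,low[3]=?,low[4]=3,low[5]=2,low[6]=?,low[7]=?); scc=(scc[0]=0,scc[1]=0,scc[2]=?,scc[3]=?,scc[4]=?,scc[5]=?,scc[6]=?,scc[7]=?)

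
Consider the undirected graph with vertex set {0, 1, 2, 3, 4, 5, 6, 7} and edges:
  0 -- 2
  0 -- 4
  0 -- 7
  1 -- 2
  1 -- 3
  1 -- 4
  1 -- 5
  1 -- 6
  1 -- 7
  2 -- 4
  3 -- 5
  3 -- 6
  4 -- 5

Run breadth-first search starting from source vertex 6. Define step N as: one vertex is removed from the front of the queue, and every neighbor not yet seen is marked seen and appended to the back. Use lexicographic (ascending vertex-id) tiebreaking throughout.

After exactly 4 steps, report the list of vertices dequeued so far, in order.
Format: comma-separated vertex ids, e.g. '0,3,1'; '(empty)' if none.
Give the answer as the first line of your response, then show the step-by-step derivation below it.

6,1,3,2

step 1: dequeue 6; queue=[1,3]; order=6
step 2: dequeue 1; queue=[3,2,4,5,7]; order=6,1
step 3: dequeue 3; queue=[2,4,5,7]; order=6,1,3
step 4: dequeue 2; queue=[4,5,7,0]; order=6,1,3,2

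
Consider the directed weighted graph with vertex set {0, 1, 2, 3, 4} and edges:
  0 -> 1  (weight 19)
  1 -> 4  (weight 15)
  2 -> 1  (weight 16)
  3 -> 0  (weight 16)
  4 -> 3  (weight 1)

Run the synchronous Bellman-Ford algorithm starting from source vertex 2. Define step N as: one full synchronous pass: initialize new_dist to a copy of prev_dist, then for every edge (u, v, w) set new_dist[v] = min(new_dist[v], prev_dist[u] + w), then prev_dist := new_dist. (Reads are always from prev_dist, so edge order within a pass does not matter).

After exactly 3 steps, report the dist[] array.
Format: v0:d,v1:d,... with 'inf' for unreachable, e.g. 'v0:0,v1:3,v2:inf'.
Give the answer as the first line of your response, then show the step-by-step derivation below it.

v0:inf,v1:16,v2:0,v3:32,v4:31

step 1: dist = v0:inf,v1:16,v2:0,v3:inf,v4:inf
step 2: dist = v0:inf,v1:16,v2:0,v3:inf,v4:31
step 3: dist = v0:inf,v1:16,v2:0,v3:32,v4:31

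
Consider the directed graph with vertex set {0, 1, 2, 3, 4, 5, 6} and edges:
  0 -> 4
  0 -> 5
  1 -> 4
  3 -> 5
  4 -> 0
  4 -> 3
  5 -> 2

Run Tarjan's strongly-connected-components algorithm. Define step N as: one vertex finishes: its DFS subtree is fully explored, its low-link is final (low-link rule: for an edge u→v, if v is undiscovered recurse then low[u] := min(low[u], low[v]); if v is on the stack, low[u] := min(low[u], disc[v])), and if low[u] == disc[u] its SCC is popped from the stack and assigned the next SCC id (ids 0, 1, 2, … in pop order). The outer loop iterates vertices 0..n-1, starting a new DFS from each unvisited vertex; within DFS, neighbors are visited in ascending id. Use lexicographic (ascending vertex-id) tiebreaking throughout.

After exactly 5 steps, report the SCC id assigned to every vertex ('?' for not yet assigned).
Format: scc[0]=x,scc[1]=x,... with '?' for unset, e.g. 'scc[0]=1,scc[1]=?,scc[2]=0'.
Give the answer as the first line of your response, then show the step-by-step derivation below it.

scc[0]=3,scc[1]=?,scc[2]=0,scc[3]=2,scc[4]=3,scc[5]=1,scc[6]=?

step 1: low=(low[0]=0,low[1]=?,low[2]=4,low[3]=2,low[4]=0,low[5]=3,low[6]=?); scc=(scc[0]=?,scc[1]=?,scc[2]=0,scc[3]=?,scc[4]=?,scc[5]=?,scc[6]=?)
step 2: low=(low[0]=0,low[1]=?,low[2]=4,low[3]=2,low[4]=0,low[5]=3,low[6]=?); scc=(scc[0]=?,scc[1]=?,scc[2]=0,scc[3]=?,scc[4]=?,scc[5]=1,scc[6]=?)
step 3: low=(low[0]=0,low[1]=?,low[2]=4,low[3]=2,low[4]=0,low[5]=3,low[6]=?); scc=(scc[0]=?,scc[1]=?,scc[2]=0,scc[3]=2,scc[4]=?,scc[5]=1,scc[6]=?)
step 4: low=(low[0]=0,low[1]=?,low[2]=4,low[3]=2,low[4]=0,low[5]=3,low[6]=?); scc=(scc[0]=?,scc[1]=?,scc[2]=0,scc[3]=2,scc[4]=?,scc[5]=1,scc[6]=?)
step 5: low=(low[0]=0,low[1]=?,low[2]=4,low[3]=2,low[4]=0,low[5]=3,low[6]=?); scc=(scc[0]=3,scc[1]=?,scc[2]=0,scc[3]=2,scc[4]=3,scc[5]=1,scc[6]=?)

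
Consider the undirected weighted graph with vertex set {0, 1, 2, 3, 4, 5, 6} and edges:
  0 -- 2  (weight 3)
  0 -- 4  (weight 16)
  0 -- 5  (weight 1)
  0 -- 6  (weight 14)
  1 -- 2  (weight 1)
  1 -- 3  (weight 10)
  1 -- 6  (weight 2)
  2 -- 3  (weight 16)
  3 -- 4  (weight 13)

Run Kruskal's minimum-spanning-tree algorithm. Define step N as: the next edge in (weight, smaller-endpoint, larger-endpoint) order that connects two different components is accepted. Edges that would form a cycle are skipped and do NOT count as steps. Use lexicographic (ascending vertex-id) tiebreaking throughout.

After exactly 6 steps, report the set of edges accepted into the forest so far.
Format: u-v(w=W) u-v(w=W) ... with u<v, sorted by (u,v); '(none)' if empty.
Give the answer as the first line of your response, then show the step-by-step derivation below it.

0-2(w=3) 0-5(w=1) 1-2(w=1) 1-3(w=10) 1-6(w=2) 3-4(w=13)

step 1: add edge 0-5 (w=1); MST = {0-5(w=1)}
step 2: add edge 1-2 (w=1); MST = {0-5(w=1) 1-2(w=1)}
step 3: add edge 1-6 (w=2); MST = {0-5(w=1) 1-2(w=1) 1-6(w=2)}
step 4: add edge 0-2 (w=3); MST = {0-2(w=3) 0-5(w=1) 1-2(w=1) 1-6(w=2)}
step 5: add edge 1-3 (w=10); MST = {0-2(w=3) 0-5(w=1) 1-2(w=1) 1-3(w=10) 1-6(w=2)}
step 6: add edge 3-4 (w=13); MST = {0-2(w=3) 0-5(w=1) 1-2(w=1) 1-3(w=10) 1-6(w=2) 3-4(w=13)}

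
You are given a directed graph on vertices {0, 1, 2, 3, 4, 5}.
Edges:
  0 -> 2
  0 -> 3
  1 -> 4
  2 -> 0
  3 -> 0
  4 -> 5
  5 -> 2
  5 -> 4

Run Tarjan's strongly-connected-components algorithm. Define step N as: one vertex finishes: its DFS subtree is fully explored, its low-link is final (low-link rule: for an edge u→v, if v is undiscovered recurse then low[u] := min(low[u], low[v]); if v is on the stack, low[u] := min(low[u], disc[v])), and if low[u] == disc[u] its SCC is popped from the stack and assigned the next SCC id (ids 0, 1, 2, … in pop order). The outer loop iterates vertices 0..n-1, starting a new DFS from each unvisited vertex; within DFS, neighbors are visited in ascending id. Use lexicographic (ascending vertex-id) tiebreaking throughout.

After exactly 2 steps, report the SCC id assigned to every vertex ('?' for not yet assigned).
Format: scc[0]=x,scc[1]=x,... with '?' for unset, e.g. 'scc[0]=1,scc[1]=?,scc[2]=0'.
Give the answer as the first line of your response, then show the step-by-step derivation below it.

scc[0]=?,scc[1]=?,scc[2]=?,scc[3]=?,scc[4]=?,scc[5]=?

step 1: low=(low[0]=0,low[1]=?,low[2]=0,low[3]=?,low[4]=?,low[5]=?); scc=(scc[0]=?,scc[1]=?,scc[2]=?,scc[3]=?,scc[4]=?,scc[5]=?)
step 2: low=(low[0]=0,low[1]=?,low[2]=0,low[3]=0,low[4]=?,low[5]=?); scc=(scc[0]=?,scc[1]=?,scc[2]=?,scc[3]=?,scc[4]=?,scc[5]=?)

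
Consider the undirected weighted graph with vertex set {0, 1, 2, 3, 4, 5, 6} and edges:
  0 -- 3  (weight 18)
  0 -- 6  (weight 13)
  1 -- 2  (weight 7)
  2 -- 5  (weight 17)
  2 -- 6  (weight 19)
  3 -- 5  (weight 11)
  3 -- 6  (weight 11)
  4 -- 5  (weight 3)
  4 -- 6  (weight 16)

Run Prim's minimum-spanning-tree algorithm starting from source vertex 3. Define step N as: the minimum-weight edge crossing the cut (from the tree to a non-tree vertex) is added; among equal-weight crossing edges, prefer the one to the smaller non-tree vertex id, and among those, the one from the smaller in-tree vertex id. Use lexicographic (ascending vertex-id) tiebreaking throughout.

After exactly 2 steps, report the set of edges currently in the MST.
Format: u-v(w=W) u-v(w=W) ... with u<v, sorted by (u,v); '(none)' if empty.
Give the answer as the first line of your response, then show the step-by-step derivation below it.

3-5(w=11) 4-5(w=3)

step 1: add edge 3-5 (w=11); MST = {3-5(w=11)}
step 2: add edge 4-5 (w=3); MST = {3-5(w=11) 4-5(w=3)}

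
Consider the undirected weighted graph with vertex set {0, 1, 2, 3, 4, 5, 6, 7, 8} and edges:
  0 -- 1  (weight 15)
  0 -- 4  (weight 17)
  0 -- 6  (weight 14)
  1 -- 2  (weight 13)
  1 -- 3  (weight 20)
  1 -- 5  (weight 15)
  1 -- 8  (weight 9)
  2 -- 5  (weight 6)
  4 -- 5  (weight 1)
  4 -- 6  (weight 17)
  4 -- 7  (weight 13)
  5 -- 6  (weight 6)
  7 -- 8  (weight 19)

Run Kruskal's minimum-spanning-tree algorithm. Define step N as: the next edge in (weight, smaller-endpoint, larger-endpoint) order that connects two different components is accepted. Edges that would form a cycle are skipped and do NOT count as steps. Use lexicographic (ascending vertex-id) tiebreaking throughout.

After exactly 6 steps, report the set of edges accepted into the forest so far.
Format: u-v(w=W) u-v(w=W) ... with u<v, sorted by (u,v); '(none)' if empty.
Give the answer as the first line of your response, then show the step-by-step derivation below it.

1-2(w=13) 1-8(w=9) 2-5(w=6) 4-5(w=1) 4-7(w=13) 5-6(w=6)

step 1: add edge 4-5 (w=1); MST = {4-5(w=1)}
step 2: add edge 2-5 (w=6); MST = {2-5(w=6) 4-5(w=1)}
step 3: add edge 5-6 (w=6); MST = {2-5(w=6) 4-5(w=1) 5-6(w=6)}
step 4: add edge 1-8 (w=9); MST = {1-8(w=9) 2-5(w=6) 4-5(w=1) 5-6(w=6)}
step 5: add edge 1-2 (w=13); MST = {1-2(w=13) 1-8(w=9) 2-5(w=6) 4-5(w=1) 5-6(w=6)}
step 6: add edge 4-7 (w=13); MST = {1-2(w=13) 1-8(w=9) 2-5(w=6) 4-5(w=1) 4-7(w=13) 5-6(w=6)}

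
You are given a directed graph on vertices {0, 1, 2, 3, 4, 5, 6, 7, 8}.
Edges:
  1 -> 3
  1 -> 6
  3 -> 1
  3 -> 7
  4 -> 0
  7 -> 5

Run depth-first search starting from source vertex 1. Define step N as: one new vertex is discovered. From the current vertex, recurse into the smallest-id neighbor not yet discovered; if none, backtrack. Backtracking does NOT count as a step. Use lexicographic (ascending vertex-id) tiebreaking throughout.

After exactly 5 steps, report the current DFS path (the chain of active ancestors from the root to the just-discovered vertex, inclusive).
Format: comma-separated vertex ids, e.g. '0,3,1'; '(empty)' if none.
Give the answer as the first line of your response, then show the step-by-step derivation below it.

1,6

step 1: discover 1; path=1; order=1
step 2: discover 3; path=1>3; order=1,3
step 3: discover 7; path=1>3>7; order=1,3,7
step 4: discover 5; path=1>3>7>5; order=1,3,7,5
step 5: discover 6; path=1>6; order=1,3,7,5,6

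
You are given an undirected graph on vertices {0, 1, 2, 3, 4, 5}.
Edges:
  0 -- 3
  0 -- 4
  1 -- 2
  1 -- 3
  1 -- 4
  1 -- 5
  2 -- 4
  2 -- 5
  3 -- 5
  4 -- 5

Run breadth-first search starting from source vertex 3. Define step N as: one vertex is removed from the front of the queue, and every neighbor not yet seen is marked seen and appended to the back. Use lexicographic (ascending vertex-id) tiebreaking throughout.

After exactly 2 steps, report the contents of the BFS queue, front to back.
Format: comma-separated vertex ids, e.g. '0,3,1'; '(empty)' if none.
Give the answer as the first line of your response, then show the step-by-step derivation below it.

1,5,4

step 1: dequeue 3; queue=[0,1,5]; order=3
step 2: dequeue 0; queue=[1,5,4]; order=3,0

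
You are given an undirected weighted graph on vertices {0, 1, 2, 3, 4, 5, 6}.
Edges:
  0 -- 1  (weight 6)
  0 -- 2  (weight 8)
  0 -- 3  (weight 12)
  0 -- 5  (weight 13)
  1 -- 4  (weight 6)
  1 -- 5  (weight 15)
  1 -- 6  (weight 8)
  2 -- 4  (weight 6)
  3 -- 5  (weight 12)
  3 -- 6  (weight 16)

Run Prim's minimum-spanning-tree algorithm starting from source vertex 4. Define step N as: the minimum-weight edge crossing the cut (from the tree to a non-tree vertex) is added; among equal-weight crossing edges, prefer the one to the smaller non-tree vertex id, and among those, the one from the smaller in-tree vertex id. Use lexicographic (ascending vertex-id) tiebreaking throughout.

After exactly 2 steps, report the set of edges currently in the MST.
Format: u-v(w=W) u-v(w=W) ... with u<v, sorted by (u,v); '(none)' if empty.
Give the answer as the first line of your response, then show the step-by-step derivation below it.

0-1(w=6) 1-4(w=6)

step 1: add edge 1-4 (w=6); MST = {1-4(w=6)}
step 2: add edge 0-1 (w=6); MST = {0-1(w=6) 1-4(w=6)}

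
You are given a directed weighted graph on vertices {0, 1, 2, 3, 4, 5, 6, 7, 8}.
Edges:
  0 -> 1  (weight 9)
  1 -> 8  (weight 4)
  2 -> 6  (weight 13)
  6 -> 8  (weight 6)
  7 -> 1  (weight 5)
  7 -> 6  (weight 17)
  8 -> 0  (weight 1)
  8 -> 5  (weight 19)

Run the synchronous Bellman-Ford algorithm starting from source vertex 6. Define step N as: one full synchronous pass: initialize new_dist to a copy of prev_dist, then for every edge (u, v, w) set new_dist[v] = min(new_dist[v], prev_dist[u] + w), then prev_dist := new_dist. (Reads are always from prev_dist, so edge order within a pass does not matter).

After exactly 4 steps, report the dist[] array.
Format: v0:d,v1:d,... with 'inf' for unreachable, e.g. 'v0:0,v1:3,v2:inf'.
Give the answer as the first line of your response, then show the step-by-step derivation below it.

v0:7,v1:16,v2:inf,v3:inf,v4:inf,v5:25,v6:0,v7:inf,v8:6

step 1: dist = v0:inf,v1:inf,v2:inf,v3:inf,v4:inf,v5:inf,v6:0,v7:inf,v8:6
step 2: dist = v0:7,v1:inf,v2:inf,v3:inf,v4:inf,v5:25,v6:0,v7:inf,v8:6
step 3: dist = v0:7,v1:16,v2:inf,v3:inf,v4:inf,v5:25,v6:0,v7:inf,v8:6
step 4: dist = v0:7,v1:16,v2:inf,v3:inf,v4:inf,v5:25,v6:0,v7:inf,v8:6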